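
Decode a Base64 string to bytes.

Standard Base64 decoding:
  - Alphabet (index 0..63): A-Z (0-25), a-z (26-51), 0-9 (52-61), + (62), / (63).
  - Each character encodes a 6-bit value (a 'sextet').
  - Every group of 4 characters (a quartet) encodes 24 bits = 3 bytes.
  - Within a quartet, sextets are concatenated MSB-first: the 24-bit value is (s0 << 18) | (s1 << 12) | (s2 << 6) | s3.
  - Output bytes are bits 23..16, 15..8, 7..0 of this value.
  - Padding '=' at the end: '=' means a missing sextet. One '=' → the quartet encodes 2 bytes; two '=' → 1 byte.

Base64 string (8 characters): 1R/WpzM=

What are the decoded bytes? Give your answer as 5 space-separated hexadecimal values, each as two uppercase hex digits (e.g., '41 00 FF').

After char 0 ('1'=53): chars_in_quartet=1 acc=0x35 bytes_emitted=0
After char 1 ('R'=17): chars_in_quartet=2 acc=0xD51 bytes_emitted=0
After char 2 ('/'=63): chars_in_quartet=3 acc=0x3547F bytes_emitted=0
After char 3 ('W'=22): chars_in_quartet=4 acc=0xD51FD6 -> emit D5 1F D6, reset; bytes_emitted=3
After char 4 ('p'=41): chars_in_quartet=1 acc=0x29 bytes_emitted=3
After char 5 ('z'=51): chars_in_quartet=2 acc=0xA73 bytes_emitted=3
After char 6 ('M'=12): chars_in_quartet=3 acc=0x29CCC bytes_emitted=3
Padding '=': partial quartet acc=0x29CCC -> emit A7 33; bytes_emitted=5

Answer: D5 1F D6 A7 33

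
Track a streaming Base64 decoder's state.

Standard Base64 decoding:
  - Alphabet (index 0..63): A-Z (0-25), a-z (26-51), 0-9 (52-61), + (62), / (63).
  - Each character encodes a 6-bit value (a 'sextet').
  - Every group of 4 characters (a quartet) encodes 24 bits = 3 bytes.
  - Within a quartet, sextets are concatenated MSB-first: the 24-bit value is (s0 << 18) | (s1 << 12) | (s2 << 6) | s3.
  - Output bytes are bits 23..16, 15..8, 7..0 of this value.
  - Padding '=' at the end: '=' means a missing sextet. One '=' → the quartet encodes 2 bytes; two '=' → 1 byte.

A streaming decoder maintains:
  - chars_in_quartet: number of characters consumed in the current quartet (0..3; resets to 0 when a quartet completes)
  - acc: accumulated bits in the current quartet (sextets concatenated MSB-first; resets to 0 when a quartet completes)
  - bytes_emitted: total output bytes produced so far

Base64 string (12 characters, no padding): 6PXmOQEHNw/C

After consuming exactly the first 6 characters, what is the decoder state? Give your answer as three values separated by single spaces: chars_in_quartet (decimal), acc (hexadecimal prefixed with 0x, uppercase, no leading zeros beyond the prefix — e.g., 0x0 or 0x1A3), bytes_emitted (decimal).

Answer: 2 0x390 3

Derivation:
After char 0 ('6'=58): chars_in_quartet=1 acc=0x3A bytes_emitted=0
After char 1 ('P'=15): chars_in_quartet=2 acc=0xE8F bytes_emitted=0
After char 2 ('X'=23): chars_in_quartet=3 acc=0x3A3D7 bytes_emitted=0
After char 3 ('m'=38): chars_in_quartet=4 acc=0xE8F5E6 -> emit E8 F5 E6, reset; bytes_emitted=3
After char 4 ('O'=14): chars_in_quartet=1 acc=0xE bytes_emitted=3
After char 5 ('Q'=16): chars_in_quartet=2 acc=0x390 bytes_emitted=3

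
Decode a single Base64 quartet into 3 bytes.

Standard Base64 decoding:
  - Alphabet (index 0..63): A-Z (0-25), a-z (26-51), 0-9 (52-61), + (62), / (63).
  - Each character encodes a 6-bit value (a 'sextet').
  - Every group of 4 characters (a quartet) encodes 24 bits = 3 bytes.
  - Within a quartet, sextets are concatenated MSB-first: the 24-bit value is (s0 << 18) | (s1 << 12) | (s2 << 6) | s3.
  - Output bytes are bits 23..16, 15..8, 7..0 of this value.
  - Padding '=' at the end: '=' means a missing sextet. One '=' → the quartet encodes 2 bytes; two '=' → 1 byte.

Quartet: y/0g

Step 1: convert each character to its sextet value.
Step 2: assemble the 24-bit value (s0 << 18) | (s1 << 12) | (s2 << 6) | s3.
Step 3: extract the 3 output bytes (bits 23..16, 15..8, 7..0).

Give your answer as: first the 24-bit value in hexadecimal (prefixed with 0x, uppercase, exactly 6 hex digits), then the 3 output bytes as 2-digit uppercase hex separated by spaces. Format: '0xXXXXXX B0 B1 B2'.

Sextets: y=50, /=63, 0=52, g=32
24-bit: (50<<18) | (63<<12) | (52<<6) | 32
      = 0xC80000 | 0x03F000 | 0x000D00 | 0x000020
      = 0xCBFD20
Bytes: (v>>16)&0xFF=CB, (v>>8)&0xFF=FD, v&0xFF=20

Answer: 0xCBFD20 CB FD 20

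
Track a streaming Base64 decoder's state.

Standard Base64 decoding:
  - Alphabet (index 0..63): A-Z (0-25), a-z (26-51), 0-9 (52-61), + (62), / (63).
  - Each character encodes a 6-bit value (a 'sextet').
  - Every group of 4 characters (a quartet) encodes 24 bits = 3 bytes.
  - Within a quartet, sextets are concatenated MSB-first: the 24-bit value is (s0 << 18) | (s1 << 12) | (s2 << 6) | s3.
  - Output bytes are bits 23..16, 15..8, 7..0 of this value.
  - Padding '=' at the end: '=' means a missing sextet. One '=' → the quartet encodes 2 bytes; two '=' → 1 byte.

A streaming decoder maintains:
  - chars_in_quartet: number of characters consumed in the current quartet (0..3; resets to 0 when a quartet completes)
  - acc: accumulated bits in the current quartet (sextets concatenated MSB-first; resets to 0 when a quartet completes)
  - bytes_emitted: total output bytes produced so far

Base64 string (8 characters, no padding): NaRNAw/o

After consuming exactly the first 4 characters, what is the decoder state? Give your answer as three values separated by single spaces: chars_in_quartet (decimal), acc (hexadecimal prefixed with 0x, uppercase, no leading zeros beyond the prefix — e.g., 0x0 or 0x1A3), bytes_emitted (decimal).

After char 0 ('N'=13): chars_in_quartet=1 acc=0xD bytes_emitted=0
After char 1 ('a'=26): chars_in_quartet=2 acc=0x35A bytes_emitted=0
After char 2 ('R'=17): chars_in_quartet=3 acc=0xD691 bytes_emitted=0
After char 3 ('N'=13): chars_in_quartet=4 acc=0x35A44D -> emit 35 A4 4D, reset; bytes_emitted=3

Answer: 0 0x0 3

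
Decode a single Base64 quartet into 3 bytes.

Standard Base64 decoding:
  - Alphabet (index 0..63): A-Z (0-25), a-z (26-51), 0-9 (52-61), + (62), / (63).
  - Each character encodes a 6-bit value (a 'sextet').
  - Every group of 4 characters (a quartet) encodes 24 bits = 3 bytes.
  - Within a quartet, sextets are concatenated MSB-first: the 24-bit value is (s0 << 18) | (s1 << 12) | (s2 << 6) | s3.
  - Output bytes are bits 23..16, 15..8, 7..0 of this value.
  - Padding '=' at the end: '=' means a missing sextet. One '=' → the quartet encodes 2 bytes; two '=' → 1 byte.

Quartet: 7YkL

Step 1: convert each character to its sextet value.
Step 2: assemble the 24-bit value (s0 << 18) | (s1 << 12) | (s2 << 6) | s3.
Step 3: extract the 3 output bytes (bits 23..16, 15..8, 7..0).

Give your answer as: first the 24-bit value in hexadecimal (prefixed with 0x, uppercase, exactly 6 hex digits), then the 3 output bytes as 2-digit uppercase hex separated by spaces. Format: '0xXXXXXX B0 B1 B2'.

Sextets: 7=59, Y=24, k=36, L=11
24-bit: (59<<18) | (24<<12) | (36<<6) | 11
      = 0xEC0000 | 0x018000 | 0x000900 | 0x00000B
      = 0xED890B
Bytes: (v>>16)&0xFF=ED, (v>>8)&0xFF=89, v&0xFF=0B

Answer: 0xED890B ED 89 0B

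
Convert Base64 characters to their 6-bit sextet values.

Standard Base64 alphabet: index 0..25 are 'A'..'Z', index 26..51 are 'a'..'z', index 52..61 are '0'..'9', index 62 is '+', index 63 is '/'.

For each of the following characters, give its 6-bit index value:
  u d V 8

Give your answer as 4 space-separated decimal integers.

'u': a..z range, 26 + ord('u') − ord('a') = 46
'd': a..z range, 26 + ord('d') − ord('a') = 29
'V': A..Z range, ord('V') − ord('A') = 21
'8': 0..9 range, 52 + ord('8') − ord('0') = 60

Answer: 46 29 21 60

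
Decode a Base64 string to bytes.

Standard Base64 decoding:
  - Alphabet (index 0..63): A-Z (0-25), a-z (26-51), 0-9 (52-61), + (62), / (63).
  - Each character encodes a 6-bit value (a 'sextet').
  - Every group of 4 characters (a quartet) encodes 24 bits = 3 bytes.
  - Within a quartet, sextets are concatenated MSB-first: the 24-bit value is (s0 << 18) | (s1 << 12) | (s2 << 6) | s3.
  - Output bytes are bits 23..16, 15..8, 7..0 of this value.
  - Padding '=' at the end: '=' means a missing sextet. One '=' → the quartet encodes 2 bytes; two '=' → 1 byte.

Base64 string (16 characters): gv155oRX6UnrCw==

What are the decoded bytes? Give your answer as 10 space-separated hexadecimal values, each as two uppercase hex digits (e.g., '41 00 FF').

After char 0 ('g'=32): chars_in_quartet=1 acc=0x20 bytes_emitted=0
After char 1 ('v'=47): chars_in_quartet=2 acc=0x82F bytes_emitted=0
After char 2 ('1'=53): chars_in_quartet=3 acc=0x20BF5 bytes_emitted=0
After char 3 ('5'=57): chars_in_quartet=4 acc=0x82FD79 -> emit 82 FD 79, reset; bytes_emitted=3
After char 4 ('5'=57): chars_in_quartet=1 acc=0x39 bytes_emitted=3
After char 5 ('o'=40): chars_in_quartet=2 acc=0xE68 bytes_emitted=3
After char 6 ('R'=17): chars_in_quartet=3 acc=0x39A11 bytes_emitted=3
After char 7 ('X'=23): chars_in_quartet=4 acc=0xE68457 -> emit E6 84 57, reset; bytes_emitted=6
After char 8 ('6'=58): chars_in_quartet=1 acc=0x3A bytes_emitted=6
After char 9 ('U'=20): chars_in_quartet=2 acc=0xE94 bytes_emitted=6
After char 10 ('n'=39): chars_in_quartet=3 acc=0x3A527 bytes_emitted=6
After char 11 ('r'=43): chars_in_quartet=4 acc=0xE949EB -> emit E9 49 EB, reset; bytes_emitted=9
After char 12 ('C'=2): chars_in_quartet=1 acc=0x2 bytes_emitted=9
After char 13 ('w'=48): chars_in_quartet=2 acc=0xB0 bytes_emitted=9
Padding '==': partial quartet acc=0xB0 -> emit 0B; bytes_emitted=10

Answer: 82 FD 79 E6 84 57 E9 49 EB 0B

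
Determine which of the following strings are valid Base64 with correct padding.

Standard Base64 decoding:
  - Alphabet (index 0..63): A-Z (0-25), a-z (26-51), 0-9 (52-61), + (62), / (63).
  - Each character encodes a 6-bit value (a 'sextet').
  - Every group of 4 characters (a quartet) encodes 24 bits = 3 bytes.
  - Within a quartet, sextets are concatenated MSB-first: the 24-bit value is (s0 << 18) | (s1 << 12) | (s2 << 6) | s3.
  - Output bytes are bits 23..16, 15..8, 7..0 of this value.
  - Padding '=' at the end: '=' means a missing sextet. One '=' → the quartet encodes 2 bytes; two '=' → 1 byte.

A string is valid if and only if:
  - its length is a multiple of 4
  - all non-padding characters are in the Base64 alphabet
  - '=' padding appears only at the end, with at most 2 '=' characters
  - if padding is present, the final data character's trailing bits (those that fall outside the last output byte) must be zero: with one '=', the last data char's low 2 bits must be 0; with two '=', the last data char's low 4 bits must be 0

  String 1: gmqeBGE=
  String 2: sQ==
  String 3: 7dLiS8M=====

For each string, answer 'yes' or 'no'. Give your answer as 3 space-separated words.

String 1: 'gmqeBGE=' → valid
String 2: 'sQ==' → valid
String 3: '7dLiS8M=====' → invalid (5 pad chars (max 2))

Answer: yes yes no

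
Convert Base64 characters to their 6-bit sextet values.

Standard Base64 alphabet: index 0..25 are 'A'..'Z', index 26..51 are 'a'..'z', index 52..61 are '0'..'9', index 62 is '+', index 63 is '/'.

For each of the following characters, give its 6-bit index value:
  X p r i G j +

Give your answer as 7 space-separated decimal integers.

'X': A..Z range, ord('X') − ord('A') = 23
'p': a..z range, 26 + ord('p') − ord('a') = 41
'r': a..z range, 26 + ord('r') − ord('a') = 43
'i': a..z range, 26 + ord('i') − ord('a') = 34
'G': A..Z range, ord('G') − ord('A') = 6
'j': a..z range, 26 + ord('j') − ord('a') = 35
'+': index 62

Answer: 23 41 43 34 6 35 62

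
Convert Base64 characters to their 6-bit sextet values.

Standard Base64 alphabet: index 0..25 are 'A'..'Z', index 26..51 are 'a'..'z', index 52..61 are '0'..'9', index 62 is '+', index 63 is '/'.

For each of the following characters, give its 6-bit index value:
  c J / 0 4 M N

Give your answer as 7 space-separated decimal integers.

Answer: 28 9 63 52 56 12 13

Derivation:
'c': a..z range, 26 + ord('c') − ord('a') = 28
'J': A..Z range, ord('J') − ord('A') = 9
'/': index 63
'0': 0..9 range, 52 + ord('0') − ord('0') = 52
'4': 0..9 range, 52 + ord('4') − ord('0') = 56
'M': A..Z range, ord('M') − ord('A') = 12
'N': A..Z range, ord('N') − ord('A') = 13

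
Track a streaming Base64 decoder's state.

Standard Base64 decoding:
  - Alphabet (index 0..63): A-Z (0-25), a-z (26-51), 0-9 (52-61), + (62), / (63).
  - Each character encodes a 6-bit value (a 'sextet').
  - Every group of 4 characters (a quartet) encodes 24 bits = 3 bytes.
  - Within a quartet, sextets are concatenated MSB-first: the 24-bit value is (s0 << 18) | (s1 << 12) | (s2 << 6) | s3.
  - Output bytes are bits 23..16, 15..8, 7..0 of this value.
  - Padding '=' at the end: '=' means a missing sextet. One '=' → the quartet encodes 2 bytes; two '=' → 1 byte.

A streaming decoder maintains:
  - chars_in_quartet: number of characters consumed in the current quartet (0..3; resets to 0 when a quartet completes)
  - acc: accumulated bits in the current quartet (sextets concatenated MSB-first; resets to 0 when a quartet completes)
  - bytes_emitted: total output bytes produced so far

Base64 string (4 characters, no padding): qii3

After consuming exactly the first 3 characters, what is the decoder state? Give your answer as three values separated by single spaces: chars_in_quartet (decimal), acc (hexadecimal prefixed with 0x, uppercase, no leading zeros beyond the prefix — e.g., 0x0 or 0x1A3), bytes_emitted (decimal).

After char 0 ('q'=42): chars_in_quartet=1 acc=0x2A bytes_emitted=0
After char 1 ('i'=34): chars_in_quartet=2 acc=0xAA2 bytes_emitted=0
After char 2 ('i'=34): chars_in_quartet=3 acc=0x2A8A2 bytes_emitted=0

Answer: 3 0x2A8A2 0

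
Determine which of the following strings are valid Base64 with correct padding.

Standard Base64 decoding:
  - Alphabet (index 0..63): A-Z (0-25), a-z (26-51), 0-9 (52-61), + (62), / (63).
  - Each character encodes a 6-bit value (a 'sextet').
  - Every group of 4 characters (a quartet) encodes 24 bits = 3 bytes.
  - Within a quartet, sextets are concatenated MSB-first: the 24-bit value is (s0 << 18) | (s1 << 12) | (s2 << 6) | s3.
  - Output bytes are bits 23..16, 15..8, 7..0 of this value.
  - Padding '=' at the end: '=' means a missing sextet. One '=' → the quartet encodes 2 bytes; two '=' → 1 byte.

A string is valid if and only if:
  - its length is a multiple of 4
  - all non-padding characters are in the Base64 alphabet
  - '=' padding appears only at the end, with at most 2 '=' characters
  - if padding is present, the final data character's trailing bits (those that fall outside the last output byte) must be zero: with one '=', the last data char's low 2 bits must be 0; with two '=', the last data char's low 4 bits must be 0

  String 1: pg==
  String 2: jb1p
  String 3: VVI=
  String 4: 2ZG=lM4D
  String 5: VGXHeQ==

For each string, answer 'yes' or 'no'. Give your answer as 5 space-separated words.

Answer: yes yes yes no yes

Derivation:
String 1: 'pg==' → valid
String 2: 'jb1p' → valid
String 3: 'VVI=' → valid
String 4: '2ZG=lM4D' → invalid (bad char(s): ['=']; '=' in middle)
String 5: 'VGXHeQ==' → valid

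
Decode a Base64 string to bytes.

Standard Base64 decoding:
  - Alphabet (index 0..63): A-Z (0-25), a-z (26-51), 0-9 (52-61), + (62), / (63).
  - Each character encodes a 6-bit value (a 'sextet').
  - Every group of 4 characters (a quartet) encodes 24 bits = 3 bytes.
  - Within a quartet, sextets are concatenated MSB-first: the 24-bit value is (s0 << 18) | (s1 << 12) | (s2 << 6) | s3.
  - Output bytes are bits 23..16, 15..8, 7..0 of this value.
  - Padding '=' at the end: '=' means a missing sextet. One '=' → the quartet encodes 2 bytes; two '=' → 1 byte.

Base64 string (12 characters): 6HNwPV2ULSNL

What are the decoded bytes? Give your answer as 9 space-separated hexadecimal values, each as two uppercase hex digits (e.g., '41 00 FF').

After char 0 ('6'=58): chars_in_quartet=1 acc=0x3A bytes_emitted=0
After char 1 ('H'=7): chars_in_quartet=2 acc=0xE87 bytes_emitted=0
After char 2 ('N'=13): chars_in_quartet=3 acc=0x3A1CD bytes_emitted=0
After char 3 ('w'=48): chars_in_quartet=4 acc=0xE87370 -> emit E8 73 70, reset; bytes_emitted=3
After char 4 ('P'=15): chars_in_quartet=1 acc=0xF bytes_emitted=3
After char 5 ('V'=21): chars_in_quartet=2 acc=0x3D5 bytes_emitted=3
After char 6 ('2'=54): chars_in_quartet=3 acc=0xF576 bytes_emitted=3
After char 7 ('U'=20): chars_in_quartet=4 acc=0x3D5D94 -> emit 3D 5D 94, reset; bytes_emitted=6
After char 8 ('L'=11): chars_in_quartet=1 acc=0xB bytes_emitted=6
After char 9 ('S'=18): chars_in_quartet=2 acc=0x2D2 bytes_emitted=6
After char 10 ('N'=13): chars_in_quartet=3 acc=0xB48D bytes_emitted=6
After char 11 ('L'=11): chars_in_quartet=4 acc=0x2D234B -> emit 2D 23 4B, reset; bytes_emitted=9

Answer: E8 73 70 3D 5D 94 2D 23 4B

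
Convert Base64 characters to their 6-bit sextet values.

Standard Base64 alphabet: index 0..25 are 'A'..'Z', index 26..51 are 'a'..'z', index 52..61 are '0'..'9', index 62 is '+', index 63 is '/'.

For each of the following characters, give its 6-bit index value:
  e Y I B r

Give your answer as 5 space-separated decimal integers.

'e': a..z range, 26 + ord('e') − ord('a') = 30
'Y': A..Z range, ord('Y') − ord('A') = 24
'I': A..Z range, ord('I') − ord('A') = 8
'B': A..Z range, ord('B') − ord('A') = 1
'r': a..z range, 26 + ord('r') − ord('a') = 43

Answer: 30 24 8 1 43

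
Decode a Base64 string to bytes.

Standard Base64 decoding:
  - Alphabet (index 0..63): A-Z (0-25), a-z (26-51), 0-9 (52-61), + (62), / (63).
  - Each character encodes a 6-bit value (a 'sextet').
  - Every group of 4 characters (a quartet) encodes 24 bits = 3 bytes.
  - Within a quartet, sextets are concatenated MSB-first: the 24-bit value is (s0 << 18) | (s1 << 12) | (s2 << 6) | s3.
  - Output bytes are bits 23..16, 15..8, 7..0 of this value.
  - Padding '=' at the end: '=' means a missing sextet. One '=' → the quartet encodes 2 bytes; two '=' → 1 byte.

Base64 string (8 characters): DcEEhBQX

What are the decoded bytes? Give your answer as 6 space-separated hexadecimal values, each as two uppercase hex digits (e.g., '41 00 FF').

Answer: 0D C1 04 84 14 17

Derivation:
After char 0 ('D'=3): chars_in_quartet=1 acc=0x3 bytes_emitted=0
After char 1 ('c'=28): chars_in_quartet=2 acc=0xDC bytes_emitted=0
After char 2 ('E'=4): chars_in_quartet=3 acc=0x3704 bytes_emitted=0
After char 3 ('E'=4): chars_in_quartet=4 acc=0xDC104 -> emit 0D C1 04, reset; bytes_emitted=3
After char 4 ('h'=33): chars_in_quartet=1 acc=0x21 bytes_emitted=3
After char 5 ('B'=1): chars_in_quartet=2 acc=0x841 bytes_emitted=3
After char 6 ('Q'=16): chars_in_quartet=3 acc=0x21050 bytes_emitted=3
After char 7 ('X'=23): chars_in_quartet=4 acc=0x841417 -> emit 84 14 17, reset; bytes_emitted=6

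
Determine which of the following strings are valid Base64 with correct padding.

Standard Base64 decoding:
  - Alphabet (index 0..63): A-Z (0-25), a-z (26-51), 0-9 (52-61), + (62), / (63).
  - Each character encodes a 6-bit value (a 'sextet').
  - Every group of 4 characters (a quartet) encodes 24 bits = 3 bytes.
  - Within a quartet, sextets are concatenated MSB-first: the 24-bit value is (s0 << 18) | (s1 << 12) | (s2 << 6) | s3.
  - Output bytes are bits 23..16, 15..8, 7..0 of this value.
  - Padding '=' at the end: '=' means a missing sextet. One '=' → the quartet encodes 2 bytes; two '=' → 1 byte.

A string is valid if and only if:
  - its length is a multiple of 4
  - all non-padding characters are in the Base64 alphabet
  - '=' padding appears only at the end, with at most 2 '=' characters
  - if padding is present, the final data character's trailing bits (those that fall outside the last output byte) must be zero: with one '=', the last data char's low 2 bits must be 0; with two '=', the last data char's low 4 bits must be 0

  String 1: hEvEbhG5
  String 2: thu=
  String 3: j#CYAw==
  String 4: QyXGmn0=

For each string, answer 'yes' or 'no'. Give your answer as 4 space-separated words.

String 1: 'hEvEbhG5' → valid
String 2: 'thu=' → invalid (bad trailing bits)
String 3: 'j#CYAw==' → invalid (bad char(s): ['#'])
String 4: 'QyXGmn0=' → valid

Answer: yes no no yes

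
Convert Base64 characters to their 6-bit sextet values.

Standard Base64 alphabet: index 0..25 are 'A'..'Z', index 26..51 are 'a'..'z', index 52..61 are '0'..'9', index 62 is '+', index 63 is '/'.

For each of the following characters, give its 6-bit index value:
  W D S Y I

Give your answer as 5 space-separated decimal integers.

Answer: 22 3 18 24 8

Derivation:
'W': A..Z range, ord('W') − ord('A') = 22
'D': A..Z range, ord('D') − ord('A') = 3
'S': A..Z range, ord('S') − ord('A') = 18
'Y': A..Z range, ord('Y') − ord('A') = 24
'I': A..Z range, ord('I') − ord('A') = 8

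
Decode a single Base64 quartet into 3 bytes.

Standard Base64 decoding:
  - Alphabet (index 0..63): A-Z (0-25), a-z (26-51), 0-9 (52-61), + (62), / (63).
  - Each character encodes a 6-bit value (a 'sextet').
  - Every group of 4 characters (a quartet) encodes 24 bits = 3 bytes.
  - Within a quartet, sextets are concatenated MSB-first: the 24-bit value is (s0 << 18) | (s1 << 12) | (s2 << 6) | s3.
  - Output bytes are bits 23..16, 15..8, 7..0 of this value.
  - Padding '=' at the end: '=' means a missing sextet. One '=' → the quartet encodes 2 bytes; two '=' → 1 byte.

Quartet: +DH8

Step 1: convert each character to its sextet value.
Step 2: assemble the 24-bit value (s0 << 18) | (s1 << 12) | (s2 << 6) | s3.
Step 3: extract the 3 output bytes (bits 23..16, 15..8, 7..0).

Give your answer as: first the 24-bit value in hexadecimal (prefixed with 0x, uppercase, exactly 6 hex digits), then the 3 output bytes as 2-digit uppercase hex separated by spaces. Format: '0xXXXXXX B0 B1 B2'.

Sextets: +=62, D=3, H=7, 8=60
24-bit: (62<<18) | (3<<12) | (7<<6) | 60
      = 0xF80000 | 0x003000 | 0x0001C0 | 0x00003C
      = 0xF831FC
Bytes: (v>>16)&0xFF=F8, (v>>8)&0xFF=31, v&0xFF=FC

Answer: 0xF831FC F8 31 FC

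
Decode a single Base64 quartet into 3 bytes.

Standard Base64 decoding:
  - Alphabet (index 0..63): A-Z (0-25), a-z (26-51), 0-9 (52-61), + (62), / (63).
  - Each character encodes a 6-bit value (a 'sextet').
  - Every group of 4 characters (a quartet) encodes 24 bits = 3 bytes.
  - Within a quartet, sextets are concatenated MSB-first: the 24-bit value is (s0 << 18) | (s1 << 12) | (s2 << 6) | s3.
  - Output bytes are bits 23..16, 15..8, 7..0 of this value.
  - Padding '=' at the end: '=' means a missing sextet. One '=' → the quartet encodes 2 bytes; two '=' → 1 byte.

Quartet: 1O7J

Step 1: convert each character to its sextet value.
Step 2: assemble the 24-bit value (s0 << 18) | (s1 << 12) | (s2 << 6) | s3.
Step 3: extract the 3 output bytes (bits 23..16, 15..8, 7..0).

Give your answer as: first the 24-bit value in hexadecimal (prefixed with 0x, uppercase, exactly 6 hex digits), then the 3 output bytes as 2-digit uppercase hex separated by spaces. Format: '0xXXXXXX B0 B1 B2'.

Answer: 0xD4EEC9 D4 EE C9

Derivation:
Sextets: 1=53, O=14, 7=59, J=9
24-bit: (53<<18) | (14<<12) | (59<<6) | 9
      = 0xD40000 | 0x00E000 | 0x000EC0 | 0x000009
      = 0xD4EEC9
Bytes: (v>>16)&0xFF=D4, (v>>8)&0xFF=EE, v&0xFF=C9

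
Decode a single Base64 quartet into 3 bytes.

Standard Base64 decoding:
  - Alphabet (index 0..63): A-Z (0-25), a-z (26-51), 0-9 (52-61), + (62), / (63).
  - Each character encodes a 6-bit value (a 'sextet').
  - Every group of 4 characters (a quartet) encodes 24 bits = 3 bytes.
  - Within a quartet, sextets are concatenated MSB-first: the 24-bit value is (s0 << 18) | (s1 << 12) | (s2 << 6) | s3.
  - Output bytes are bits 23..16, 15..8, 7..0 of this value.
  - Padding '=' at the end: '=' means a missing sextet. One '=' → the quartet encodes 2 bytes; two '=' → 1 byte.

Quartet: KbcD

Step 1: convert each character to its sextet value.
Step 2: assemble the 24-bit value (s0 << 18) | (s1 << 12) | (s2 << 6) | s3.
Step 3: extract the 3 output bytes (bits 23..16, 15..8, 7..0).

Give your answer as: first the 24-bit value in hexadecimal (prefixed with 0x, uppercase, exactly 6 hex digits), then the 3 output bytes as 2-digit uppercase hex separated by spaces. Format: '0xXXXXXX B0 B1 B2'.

Sextets: K=10, b=27, c=28, D=3
24-bit: (10<<18) | (27<<12) | (28<<6) | 3
      = 0x280000 | 0x01B000 | 0x000700 | 0x000003
      = 0x29B703
Bytes: (v>>16)&0xFF=29, (v>>8)&0xFF=B7, v&0xFF=03

Answer: 0x29B703 29 B7 03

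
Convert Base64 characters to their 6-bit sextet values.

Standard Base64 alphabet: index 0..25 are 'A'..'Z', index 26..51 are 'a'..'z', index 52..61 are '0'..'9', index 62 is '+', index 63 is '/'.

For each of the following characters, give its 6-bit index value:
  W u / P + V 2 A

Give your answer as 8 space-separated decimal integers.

'W': A..Z range, ord('W') − ord('A') = 22
'u': a..z range, 26 + ord('u') − ord('a') = 46
'/': index 63
'P': A..Z range, ord('P') − ord('A') = 15
'+': index 62
'V': A..Z range, ord('V') − ord('A') = 21
'2': 0..9 range, 52 + ord('2') − ord('0') = 54
'A': A..Z range, ord('A') − ord('A') = 0

Answer: 22 46 63 15 62 21 54 0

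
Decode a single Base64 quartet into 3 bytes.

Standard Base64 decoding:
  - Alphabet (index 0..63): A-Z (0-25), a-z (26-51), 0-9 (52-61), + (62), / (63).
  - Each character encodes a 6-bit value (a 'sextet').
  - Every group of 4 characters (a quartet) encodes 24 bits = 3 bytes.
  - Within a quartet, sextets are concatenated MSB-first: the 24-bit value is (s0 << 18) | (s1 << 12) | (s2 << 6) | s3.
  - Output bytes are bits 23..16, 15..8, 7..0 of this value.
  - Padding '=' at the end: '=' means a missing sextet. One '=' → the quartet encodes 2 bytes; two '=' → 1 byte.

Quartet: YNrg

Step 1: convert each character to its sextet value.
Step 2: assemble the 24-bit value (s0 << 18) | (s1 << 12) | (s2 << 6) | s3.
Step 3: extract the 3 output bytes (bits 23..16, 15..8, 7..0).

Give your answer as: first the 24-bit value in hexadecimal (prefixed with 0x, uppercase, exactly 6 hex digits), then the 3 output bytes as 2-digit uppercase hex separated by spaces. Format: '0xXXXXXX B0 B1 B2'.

Sextets: Y=24, N=13, r=43, g=32
24-bit: (24<<18) | (13<<12) | (43<<6) | 32
      = 0x600000 | 0x00D000 | 0x000AC0 | 0x000020
      = 0x60DAE0
Bytes: (v>>16)&0xFF=60, (v>>8)&0xFF=DA, v&0xFF=E0

Answer: 0x60DAE0 60 DA E0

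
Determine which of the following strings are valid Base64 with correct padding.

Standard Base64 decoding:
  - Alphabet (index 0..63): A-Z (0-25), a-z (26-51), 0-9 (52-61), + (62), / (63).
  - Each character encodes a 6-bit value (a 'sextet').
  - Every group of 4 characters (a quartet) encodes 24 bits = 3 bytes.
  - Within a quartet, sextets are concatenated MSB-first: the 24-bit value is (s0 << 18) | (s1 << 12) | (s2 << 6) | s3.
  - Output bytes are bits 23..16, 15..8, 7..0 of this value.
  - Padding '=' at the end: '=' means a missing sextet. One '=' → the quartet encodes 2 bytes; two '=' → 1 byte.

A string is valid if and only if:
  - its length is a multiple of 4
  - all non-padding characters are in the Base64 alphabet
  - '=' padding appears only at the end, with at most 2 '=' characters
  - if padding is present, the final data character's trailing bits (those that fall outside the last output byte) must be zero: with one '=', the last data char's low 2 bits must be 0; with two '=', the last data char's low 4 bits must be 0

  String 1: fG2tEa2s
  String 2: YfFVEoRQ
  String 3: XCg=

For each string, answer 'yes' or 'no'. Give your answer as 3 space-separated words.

String 1: 'fG2tEa2s' → valid
String 2: 'YfFVEoRQ' → valid
String 3: 'XCg=' → valid

Answer: yes yes yes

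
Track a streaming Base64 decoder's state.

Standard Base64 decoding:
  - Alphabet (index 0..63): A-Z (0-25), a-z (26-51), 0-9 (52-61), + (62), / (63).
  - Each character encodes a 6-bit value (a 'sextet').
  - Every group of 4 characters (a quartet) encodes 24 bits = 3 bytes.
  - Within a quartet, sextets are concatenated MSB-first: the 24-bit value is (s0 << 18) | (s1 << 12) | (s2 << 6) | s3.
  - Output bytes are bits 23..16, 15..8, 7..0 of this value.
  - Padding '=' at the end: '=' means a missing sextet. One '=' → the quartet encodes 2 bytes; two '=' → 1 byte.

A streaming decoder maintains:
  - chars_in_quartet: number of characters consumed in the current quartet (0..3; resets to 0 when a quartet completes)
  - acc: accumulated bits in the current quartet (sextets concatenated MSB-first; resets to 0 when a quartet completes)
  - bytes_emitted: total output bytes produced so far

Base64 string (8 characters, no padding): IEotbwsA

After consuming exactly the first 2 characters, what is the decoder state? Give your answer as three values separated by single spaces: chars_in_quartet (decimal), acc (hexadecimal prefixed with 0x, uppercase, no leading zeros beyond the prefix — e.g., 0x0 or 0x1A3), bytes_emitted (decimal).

After char 0 ('I'=8): chars_in_quartet=1 acc=0x8 bytes_emitted=0
After char 1 ('E'=4): chars_in_quartet=2 acc=0x204 bytes_emitted=0

Answer: 2 0x204 0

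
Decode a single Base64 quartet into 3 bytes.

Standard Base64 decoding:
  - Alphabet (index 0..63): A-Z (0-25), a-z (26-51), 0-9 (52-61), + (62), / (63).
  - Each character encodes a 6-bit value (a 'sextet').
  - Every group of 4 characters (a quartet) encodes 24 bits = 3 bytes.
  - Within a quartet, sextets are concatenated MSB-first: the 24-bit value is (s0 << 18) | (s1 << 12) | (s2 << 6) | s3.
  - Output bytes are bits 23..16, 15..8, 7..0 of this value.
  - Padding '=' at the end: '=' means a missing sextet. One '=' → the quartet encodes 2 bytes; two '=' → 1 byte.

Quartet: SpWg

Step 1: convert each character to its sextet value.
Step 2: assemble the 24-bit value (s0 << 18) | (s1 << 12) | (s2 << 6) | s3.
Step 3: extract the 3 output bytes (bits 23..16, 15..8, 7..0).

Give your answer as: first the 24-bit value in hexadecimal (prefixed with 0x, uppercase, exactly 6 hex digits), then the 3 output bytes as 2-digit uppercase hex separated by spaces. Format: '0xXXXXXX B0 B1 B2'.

Answer: 0x4A95A0 4A 95 A0

Derivation:
Sextets: S=18, p=41, W=22, g=32
24-bit: (18<<18) | (41<<12) | (22<<6) | 32
      = 0x480000 | 0x029000 | 0x000580 | 0x000020
      = 0x4A95A0
Bytes: (v>>16)&0xFF=4A, (v>>8)&0xFF=95, v&0xFF=A0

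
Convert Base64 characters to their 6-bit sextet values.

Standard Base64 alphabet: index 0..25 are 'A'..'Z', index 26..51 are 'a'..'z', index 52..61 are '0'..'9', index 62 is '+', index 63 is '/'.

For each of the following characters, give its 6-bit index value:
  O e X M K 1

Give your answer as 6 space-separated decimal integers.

Answer: 14 30 23 12 10 53

Derivation:
'O': A..Z range, ord('O') − ord('A') = 14
'e': a..z range, 26 + ord('e') − ord('a') = 30
'X': A..Z range, ord('X') − ord('A') = 23
'M': A..Z range, ord('M') − ord('A') = 12
'K': A..Z range, ord('K') − ord('A') = 10
'1': 0..9 range, 52 + ord('1') − ord('0') = 53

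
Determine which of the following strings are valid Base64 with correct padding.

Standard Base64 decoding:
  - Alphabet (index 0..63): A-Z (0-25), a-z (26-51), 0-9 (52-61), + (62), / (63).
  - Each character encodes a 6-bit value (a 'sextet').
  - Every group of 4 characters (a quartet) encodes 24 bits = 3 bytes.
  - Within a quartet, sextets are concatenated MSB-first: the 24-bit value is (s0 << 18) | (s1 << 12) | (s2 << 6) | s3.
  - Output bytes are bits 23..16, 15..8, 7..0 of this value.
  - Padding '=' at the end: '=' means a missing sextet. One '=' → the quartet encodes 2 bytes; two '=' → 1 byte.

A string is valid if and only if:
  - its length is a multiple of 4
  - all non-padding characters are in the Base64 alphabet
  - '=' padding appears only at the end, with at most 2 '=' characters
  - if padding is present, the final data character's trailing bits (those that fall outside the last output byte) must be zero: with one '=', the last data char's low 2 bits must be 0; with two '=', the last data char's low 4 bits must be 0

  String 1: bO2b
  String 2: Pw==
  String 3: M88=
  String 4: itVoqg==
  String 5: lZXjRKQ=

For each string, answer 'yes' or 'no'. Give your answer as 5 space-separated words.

Answer: yes yes yes yes yes

Derivation:
String 1: 'bO2b' → valid
String 2: 'Pw==' → valid
String 3: 'M88=' → valid
String 4: 'itVoqg==' → valid
String 5: 'lZXjRKQ=' → valid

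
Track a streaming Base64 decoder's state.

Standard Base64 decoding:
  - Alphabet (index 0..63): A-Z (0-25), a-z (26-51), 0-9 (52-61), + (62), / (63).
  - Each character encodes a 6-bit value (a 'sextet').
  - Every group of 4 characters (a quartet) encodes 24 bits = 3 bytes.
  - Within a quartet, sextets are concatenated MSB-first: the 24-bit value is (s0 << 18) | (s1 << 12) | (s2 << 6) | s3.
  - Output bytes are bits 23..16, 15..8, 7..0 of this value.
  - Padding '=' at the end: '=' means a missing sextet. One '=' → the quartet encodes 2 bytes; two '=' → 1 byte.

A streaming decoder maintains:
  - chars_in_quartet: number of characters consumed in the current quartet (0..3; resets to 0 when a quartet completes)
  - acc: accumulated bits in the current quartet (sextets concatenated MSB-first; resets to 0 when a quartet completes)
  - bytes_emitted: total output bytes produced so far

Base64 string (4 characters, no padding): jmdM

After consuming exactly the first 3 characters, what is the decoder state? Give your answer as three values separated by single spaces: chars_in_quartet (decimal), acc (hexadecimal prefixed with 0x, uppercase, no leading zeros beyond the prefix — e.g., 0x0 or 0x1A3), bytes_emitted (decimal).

Answer: 3 0x2399D 0

Derivation:
After char 0 ('j'=35): chars_in_quartet=1 acc=0x23 bytes_emitted=0
After char 1 ('m'=38): chars_in_quartet=2 acc=0x8E6 bytes_emitted=0
After char 2 ('d'=29): chars_in_quartet=3 acc=0x2399D bytes_emitted=0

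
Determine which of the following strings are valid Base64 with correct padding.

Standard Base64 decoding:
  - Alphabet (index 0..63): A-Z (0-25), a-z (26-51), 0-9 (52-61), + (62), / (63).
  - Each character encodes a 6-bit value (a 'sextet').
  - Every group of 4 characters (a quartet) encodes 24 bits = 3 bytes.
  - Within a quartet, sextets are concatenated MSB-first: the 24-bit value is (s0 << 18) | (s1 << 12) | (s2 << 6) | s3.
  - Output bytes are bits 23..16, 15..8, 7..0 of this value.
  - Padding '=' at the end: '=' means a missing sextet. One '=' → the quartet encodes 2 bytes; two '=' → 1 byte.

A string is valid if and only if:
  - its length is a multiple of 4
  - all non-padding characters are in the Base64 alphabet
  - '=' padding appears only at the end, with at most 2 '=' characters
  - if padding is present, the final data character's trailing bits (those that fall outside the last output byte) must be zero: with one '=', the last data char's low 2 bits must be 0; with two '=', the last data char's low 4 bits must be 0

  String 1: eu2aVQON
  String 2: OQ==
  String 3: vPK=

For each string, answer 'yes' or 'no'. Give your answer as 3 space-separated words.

String 1: 'eu2aVQON' → valid
String 2: 'OQ==' → valid
String 3: 'vPK=' → invalid (bad trailing bits)

Answer: yes yes no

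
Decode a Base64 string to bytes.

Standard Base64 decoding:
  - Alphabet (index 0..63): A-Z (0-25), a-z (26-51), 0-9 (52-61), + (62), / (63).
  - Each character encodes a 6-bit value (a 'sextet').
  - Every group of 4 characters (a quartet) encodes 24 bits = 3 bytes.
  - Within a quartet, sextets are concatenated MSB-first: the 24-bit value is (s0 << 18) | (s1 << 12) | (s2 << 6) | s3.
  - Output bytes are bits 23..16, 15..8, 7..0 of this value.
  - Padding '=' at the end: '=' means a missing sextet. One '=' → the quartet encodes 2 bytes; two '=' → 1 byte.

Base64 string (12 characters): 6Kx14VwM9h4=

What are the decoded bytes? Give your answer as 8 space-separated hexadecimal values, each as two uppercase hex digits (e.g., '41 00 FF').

Answer: E8 AC 75 E1 5C 0C F6 1E

Derivation:
After char 0 ('6'=58): chars_in_quartet=1 acc=0x3A bytes_emitted=0
After char 1 ('K'=10): chars_in_quartet=2 acc=0xE8A bytes_emitted=0
After char 2 ('x'=49): chars_in_quartet=3 acc=0x3A2B1 bytes_emitted=0
After char 3 ('1'=53): chars_in_quartet=4 acc=0xE8AC75 -> emit E8 AC 75, reset; bytes_emitted=3
After char 4 ('4'=56): chars_in_quartet=1 acc=0x38 bytes_emitted=3
After char 5 ('V'=21): chars_in_quartet=2 acc=0xE15 bytes_emitted=3
After char 6 ('w'=48): chars_in_quartet=3 acc=0x38570 bytes_emitted=3
After char 7 ('M'=12): chars_in_quartet=4 acc=0xE15C0C -> emit E1 5C 0C, reset; bytes_emitted=6
After char 8 ('9'=61): chars_in_quartet=1 acc=0x3D bytes_emitted=6
After char 9 ('h'=33): chars_in_quartet=2 acc=0xF61 bytes_emitted=6
After char 10 ('4'=56): chars_in_quartet=3 acc=0x3D878 bytes_emitted=6
Padding '=': partial quartet acc=0x3D878 -> emit F6 1E; bytes_emitted=8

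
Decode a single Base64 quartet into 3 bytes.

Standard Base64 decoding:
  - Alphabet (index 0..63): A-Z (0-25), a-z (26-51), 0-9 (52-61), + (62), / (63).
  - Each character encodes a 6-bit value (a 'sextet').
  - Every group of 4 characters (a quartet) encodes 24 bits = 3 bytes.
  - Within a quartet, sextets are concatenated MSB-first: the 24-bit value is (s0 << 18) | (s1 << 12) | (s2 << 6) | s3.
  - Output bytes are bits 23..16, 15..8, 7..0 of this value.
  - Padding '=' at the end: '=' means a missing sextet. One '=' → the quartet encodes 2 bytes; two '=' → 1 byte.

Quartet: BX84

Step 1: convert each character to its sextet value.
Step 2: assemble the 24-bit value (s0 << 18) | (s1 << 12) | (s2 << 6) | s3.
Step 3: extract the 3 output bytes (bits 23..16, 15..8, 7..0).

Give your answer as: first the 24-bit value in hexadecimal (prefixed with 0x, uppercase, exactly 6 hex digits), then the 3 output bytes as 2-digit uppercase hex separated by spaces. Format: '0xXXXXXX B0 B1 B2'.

Sextets: B=1, X=23, 8=60, 4=56
24-bit: (1<<18) | (23<<12) | (60<<6) | 56
      = 0x040000 | 0x017000 | 0x000F00 | 0x000038
      = 0x057F38
Bytes: (v>>16)&0xFF=05, (v>>8)&0xFF=7F, v&0xFF=38

Answer: 0x057F38 05 7F 38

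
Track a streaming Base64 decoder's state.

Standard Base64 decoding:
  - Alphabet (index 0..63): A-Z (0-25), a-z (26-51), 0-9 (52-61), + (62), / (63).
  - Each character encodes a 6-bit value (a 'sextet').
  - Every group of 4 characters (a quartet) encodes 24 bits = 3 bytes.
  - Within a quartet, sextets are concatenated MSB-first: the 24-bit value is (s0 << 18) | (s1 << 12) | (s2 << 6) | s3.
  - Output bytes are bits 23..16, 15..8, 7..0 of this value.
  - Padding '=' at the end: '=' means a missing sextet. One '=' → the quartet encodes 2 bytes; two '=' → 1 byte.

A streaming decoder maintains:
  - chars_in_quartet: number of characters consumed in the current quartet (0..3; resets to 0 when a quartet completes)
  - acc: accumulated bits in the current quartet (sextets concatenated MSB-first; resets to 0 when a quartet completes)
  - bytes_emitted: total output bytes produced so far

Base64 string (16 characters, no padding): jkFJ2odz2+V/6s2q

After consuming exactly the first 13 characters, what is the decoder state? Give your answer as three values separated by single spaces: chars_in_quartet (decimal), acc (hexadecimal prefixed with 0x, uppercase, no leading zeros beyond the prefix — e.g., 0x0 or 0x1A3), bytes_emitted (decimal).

Answer: 1 0x3A 9

Derivation:
After char 0 ('j'=35): chars_in_quartet=1 acc=0x23 bytes_emitted=0
After char 1 ('k'=36): chars_in_quartet=2 acc=0x8E4 bytes_emitted=0
After char 2 ('F'=5): chars_in_quartet=3 acc=0x23905 bytes_emitted=0
After char 3 ('J'=9): chars_in_quartet=4 acc=0x8E4149 -> emit 8E 41 49, reset; bytes_emitted=3
After char 4 ('2'=54): chars_in_quartet=1 acc=0x36 bytes_emitted=3
After char 5 ('o'=40): chars_in_quartet=2 acc=0xDA8 bytes_emitted=3
After char 6 ('d'=29): chars_in_quartet=3 acc=0x36A1D bytes_emitted=3
After char 7 ('z'=51): chars_in_quartet=4 acc=0xDA8773 -> emit DA 87 73, reset; bytes_emitted=6
After char 8 ('2'=54): chars_in_quartet=1 acc=0x36 bytes_emitted=6
After char 9 ('+'=62): chars_in_quartet=2 acc=0xDBE bytes_emitted=6
After char 10 ('V'=21): chars_in_quartet=3 acc=0x36F95 bytes_emitted=6
After char 11 ('/'=63): chars_in_quartet=4 acc=0xDBE57F -> emit DB E5 7F, reset; bytes_emitted=9
After char 12 ('6'=58): chars_in_quartet=1 acc=0x3A bytes_emitted=9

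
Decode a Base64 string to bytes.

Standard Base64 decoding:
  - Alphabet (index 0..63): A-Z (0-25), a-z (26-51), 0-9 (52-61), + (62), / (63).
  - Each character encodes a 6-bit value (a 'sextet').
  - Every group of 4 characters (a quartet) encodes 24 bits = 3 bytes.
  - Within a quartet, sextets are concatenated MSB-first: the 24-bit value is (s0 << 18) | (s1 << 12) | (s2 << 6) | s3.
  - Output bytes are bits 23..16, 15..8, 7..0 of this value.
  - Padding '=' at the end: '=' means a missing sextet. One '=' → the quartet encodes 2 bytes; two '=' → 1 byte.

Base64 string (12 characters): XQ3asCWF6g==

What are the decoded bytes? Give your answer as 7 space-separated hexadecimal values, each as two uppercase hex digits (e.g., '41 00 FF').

After char 0 ('X'=23): chars_in_quartet=1 acc=0x17 bytes_emitted=0
After char 1 ('Q'=16): chars_in_quartet=2 acc=0x5D0 bytes_emitted=0
After char 2 ('3'=55): chars_in_quartet=3 acc=0x17437 bytes_emitted=0
After char 3 ('a'=26): chars_in_quartet=4 acc=0x5D0DDA -> emit 5D 0D DA, reset; bytes_emitted=3
After char 4 ('s'=44): chars_in_quartet=1 acc=0x2C bytes_emitted=3
After char 5 ('C'=2): chars_in_quartet=2 acc=0xB02 bytes_emitted=3
After char 6 ('W'=22): chars_in_quartet=3 acc=0x2C096 bytes_emitted=3
After char 7 ('F'=5): chars_in_quartet=4 acc=0xB02585 -> emit B0 25 85, reset; bytes_emitted=6
After char 8 ('6'=58): chars_in_quartet=1 acc=0x3A bytes_emitted=6
After char 9 ('g'=32): chars_in_quartet=2 acc=0xEA0 bytes_emitted=6
Padding '==': partial quartet acc=0xEA0 -> emit EA; bytes_emitted=7

Answer: 5D 0D DA B0 25 85 EA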